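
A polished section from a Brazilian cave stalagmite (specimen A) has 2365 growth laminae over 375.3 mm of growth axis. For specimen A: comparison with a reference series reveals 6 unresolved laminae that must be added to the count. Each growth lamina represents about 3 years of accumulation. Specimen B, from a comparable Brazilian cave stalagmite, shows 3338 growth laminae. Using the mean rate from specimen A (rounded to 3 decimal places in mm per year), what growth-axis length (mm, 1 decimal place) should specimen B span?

530.7 mm

Specimen A: true growth lamina count = 2365 + 6 = 2371.
Specimen A: multiplying by 3 years per growth lamina: 2371 × 3 = 7113 years.
A: 375.3 mm over 7113 years gives 375.3 / 7113 ≈ 0.053 mm/year.
Specimen B: 3338 growth laminae at 3 years each span 3338 × 3 = 10014 years. B's length ≈ 0.053 × 10014 = 530.7 mm.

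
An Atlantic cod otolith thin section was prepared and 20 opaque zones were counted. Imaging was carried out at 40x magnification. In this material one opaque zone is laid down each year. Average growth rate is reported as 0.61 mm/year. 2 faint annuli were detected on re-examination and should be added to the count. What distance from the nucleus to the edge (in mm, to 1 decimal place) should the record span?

13.4 mm

Correcting the raw count gives 20 + 2 = 22 true opaque zones.
22 years at 0.61 mm/year gives 0.61 × 22 = 13.4 mm.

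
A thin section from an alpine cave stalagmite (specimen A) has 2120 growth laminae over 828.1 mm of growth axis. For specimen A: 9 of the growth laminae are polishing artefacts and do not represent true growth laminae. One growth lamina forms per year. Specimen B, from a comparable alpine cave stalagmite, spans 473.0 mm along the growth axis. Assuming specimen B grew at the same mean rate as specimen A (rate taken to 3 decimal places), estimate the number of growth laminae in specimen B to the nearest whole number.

1207 growth laminae

Specimen A: true growth lamina count = 2120 − 9 = 2111.
A: Extension rate ≈ 828.1 / 2111 = 0.392 mm per year.
Specimen B: 473.0 mm / 0.392 mm per year = 1206.63 years ≈ 1207 growth laminae.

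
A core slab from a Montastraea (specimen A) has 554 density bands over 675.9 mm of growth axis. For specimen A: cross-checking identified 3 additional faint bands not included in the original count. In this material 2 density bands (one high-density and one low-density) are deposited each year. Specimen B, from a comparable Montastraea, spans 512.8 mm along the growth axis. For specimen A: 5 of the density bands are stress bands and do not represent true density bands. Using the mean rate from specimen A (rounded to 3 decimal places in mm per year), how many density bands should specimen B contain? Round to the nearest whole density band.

Specimen A: true density band count = 554 − 5 + 3 = 552.
Specimen A: dividing by 2 density bands per year: 552 / 2 = 276 years.
A: Extension rate ≈ 675.9 / 276 = 2.449 mm/yr.
B spans 512.8 / 2.449 = 209.39 years; at 2 density bands per year that is 209.39 × 2 ≈ 419 density bands.

419 density bands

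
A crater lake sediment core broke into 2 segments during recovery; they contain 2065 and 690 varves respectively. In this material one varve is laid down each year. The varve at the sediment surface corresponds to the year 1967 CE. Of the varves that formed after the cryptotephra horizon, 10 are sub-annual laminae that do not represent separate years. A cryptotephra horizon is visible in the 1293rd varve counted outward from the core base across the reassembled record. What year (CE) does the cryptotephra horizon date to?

515 CE

Total varves = 2065 + 690 = 2755.
Between varve 1293 and the sediment surface there are 2755 − 1293 = 1462 varves.
Excluding 10 false varves: 1462 − 10 = 1452.
The varve at the sediment surface is 1967 CE, so the cryptotephra horizon dates to 1967 − 1452 = 515 CE.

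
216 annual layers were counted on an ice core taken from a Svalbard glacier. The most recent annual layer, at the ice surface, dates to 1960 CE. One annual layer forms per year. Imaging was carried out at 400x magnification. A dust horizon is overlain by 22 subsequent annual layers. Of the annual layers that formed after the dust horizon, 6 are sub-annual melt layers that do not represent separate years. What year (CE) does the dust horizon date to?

22 annual layers post-date the dust horizon.
Removing the 6 false annual layers leaves 22 − 6 = 16 true annual layers beyond the dust horizon.
Counting back 16 years from 1960 CE places the dust horizon in 1960 − 16 = 1944 CE.

1944 CE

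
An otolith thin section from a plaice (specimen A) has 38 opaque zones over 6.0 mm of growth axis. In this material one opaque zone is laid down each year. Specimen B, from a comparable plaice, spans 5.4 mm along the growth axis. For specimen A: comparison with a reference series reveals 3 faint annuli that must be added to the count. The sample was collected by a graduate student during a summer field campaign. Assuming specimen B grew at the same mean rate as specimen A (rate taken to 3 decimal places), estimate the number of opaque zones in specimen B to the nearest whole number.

37 opaque zones

Specimen A: adjusted count: 38 + 3 = 41 opaque zones.
A: 6.0 mm over 41 years gives 6.0 / 41 ≈ 0.146 mm/yr.
Specimen B: 5.4 mm / 0.146 mm per year = 36.99 years ≈ 37 opaque zones.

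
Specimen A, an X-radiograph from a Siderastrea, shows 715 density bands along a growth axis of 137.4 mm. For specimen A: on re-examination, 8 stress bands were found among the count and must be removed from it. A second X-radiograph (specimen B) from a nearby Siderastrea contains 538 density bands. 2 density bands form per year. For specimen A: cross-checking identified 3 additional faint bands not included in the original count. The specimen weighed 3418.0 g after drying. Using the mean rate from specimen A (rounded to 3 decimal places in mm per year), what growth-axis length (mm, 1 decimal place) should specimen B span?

104.1 mm

Specimen A: true density band count = 715 − 8 + 3 = 710.
Specimen A: with 2 density bands per year, 710 / 2 = 355 years.
A: 137.4 mm over 355 years gives 137.4 / 355 ≈ 0.387 mm/year.
Specimen B: dividing by 2 density bands per year: 538 / 2 = 269 years. For B, 0.387 mm/year × 269 years = 104.1 mm.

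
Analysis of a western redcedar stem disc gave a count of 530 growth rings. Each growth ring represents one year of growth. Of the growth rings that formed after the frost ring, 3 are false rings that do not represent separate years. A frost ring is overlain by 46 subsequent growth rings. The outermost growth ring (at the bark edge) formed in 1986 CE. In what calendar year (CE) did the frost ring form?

46 growth rings formed after the frost ring.
Removing the 3 false growth rings leaves 46 − 3 = 43 true growth rings beyond the frost ring.
1986 − 43 = 1943 CE.

1943 CE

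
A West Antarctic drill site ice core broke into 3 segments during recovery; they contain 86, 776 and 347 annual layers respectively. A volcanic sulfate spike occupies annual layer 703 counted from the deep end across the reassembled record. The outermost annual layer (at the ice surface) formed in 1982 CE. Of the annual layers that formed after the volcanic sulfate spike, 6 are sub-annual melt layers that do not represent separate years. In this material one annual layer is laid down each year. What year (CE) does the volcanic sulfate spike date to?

1482 CE

Total annual layers = 86 + 776 + 347 = 1209.
1209 − 703 = 506 annual layers lie beyond the volcanic sulfate spike toward the ice surface.
Excluding 6 false annual layers: 506 − 6 = 500.
The annual layer at the ice surface is 1982 CE, so the volcanic sulfate spike dates to 1982 − 500 = 1482 CE.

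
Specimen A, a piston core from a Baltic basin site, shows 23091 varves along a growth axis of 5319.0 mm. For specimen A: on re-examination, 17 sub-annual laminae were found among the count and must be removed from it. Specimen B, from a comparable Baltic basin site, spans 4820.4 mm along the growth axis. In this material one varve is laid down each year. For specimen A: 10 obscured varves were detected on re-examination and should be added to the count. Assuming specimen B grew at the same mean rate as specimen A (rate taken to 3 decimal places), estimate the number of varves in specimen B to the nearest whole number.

Specimen A: adjusted count: 23091 − 17 + 10 = 23084 varves.
A: Extension rate ≈ 5319.0 / 23084 = 0.230 mm per year.
Specimen B: 4820.4 mm / 0.230 mm per year = 20958.26 years ≈ 20958 varves.

20958 varves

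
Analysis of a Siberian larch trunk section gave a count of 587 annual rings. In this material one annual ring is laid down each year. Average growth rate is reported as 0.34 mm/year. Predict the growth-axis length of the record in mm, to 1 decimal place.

The record spans 587 years at 0.34 mm per year.
Predicted length = 0.34 mm/year × 587 years = 199.6 mm.

199.6 mm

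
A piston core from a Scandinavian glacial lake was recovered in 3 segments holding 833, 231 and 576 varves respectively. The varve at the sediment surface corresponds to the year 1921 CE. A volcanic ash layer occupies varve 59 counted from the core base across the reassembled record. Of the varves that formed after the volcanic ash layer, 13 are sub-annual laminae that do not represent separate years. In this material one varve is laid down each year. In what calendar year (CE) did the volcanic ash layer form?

Total varves = 833 + 231 + 576 = 1640.
The volcanic ash layer sits at varve 59 from the core base, so 1640 − 59 = 1581 varves formed after it.
1581 − 13 false = 1568 true varves after the volcanic ash layer.
1921 − 1568 = 353 CE.

353 CE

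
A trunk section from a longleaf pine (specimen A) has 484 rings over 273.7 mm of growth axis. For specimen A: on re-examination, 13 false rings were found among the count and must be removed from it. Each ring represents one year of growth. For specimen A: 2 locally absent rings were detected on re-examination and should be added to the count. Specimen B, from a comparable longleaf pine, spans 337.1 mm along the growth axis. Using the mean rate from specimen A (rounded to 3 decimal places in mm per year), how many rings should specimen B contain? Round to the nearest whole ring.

Specimen A: true ring count = 484 − 13 + 2 = 473.
A: Extension rate ≈ 273.7 / 473 = 0.579 mm/yr.
Specimen B: 337.1 mm / 0.579 mm per year = 582.21 years ≈ 582 rings.

582 rings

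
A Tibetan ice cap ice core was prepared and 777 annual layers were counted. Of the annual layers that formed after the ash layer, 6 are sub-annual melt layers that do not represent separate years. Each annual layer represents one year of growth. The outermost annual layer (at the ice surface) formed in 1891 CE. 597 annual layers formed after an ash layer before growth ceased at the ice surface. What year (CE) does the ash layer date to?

There are 597 annual layers younger than the ash layer.
Excluding 6 false annual layers: 597 − 6 = 591.
The annual layer at the ice surface is 1891 CE, so the ash layer dates to 1891 − 591 = 1300 CE.

1300 CE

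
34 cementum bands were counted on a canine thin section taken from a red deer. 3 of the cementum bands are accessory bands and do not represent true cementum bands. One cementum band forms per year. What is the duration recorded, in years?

31 years

True cementum band count = 34 − 3 = 31.
At one cementum band per year, that is 31 years.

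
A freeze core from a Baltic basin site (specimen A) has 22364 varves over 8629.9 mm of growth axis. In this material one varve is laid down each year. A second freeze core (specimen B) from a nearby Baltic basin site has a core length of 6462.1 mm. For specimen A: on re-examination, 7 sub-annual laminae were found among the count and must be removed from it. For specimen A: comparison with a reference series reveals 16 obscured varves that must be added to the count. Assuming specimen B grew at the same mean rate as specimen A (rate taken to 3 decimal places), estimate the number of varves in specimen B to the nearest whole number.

Specimen A: adjusted count: 22364 − 7 + 16 = 22373 varves.
A: 8629.9 mm over 22373 years gives 8629.9 / 22373 ≈ 0.386 mm/year.
For B, 6462.1 / 0.386 = 16741.19 years ≈ 16741 varves.

16741 varves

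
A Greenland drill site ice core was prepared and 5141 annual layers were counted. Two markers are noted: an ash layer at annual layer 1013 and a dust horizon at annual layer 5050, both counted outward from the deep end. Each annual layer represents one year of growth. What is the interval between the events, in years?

4037 yr

5050 − 1013 = 4037 annual layers lie between the two events.
At one annual layer per year, 4037 years elapsed between them.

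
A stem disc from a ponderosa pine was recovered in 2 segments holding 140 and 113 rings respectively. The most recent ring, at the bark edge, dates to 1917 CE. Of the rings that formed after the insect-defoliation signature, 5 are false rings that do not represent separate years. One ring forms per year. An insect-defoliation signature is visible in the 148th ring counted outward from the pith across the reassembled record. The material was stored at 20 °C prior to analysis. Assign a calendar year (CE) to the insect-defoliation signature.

Total rings = 140 + 113 = 253.
253 − 148 = 105 rings lie beyond the insect-defoliation signature toward the bark edge.
105 − 5 false = 100 true rings after the insect-defoliation signature.
The ring at the bark edge is 1917 CE, so the insect-defoliation signature dates to 1917 − 100 = 1817 CE.

1817 CE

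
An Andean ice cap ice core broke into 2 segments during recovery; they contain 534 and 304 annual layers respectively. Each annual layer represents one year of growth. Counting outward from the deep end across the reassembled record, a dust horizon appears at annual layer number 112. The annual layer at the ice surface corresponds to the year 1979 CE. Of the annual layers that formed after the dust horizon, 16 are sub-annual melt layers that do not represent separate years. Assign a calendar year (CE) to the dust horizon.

Total annual layers = 534 + 304 = 838.
838 − 112 = 726 annual layers lie beyond the dust horizon toward the ice surface.
Excluding 16 false annual layers: 726 − 16 = 710.
1979 − 710 = 1269 CE.

1269 CE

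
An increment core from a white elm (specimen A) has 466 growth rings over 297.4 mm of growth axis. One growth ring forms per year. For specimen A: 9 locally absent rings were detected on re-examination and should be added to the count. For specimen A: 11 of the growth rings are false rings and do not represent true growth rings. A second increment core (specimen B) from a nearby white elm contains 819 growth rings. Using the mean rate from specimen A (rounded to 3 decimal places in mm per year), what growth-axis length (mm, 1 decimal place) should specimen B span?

Specimen A: adjusted count: 466 − 11 + 9 = 464 growth rings.
A: Extension rate ≈ 297.4 / 464 = 0.641 mm/year.
Length of B = 0.641 × 819 = 525.0 mm.

525.0 mm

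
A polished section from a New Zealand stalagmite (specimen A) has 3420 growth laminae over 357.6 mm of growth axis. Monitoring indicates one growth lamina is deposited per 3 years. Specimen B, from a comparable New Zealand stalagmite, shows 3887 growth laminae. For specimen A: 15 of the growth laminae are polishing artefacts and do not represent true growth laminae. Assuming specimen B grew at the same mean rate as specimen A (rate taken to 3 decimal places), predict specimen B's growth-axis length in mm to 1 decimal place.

Specimen A: true growth lamina count = 3420 − 15 = 3405.
Specimen A: 3405 growth laminae at 3 years each span 3405 × 3 = 10215 years.
A: Extension rate ≈ 357.6 / 10215 = 0.035 mm/yr.
Specimen B: multiplying by 3 years per growth lamina: 3887 × 3 = 11661 years. For B, 0.035 mm/year × 11661 years = 408.1 mm.

408.1 mm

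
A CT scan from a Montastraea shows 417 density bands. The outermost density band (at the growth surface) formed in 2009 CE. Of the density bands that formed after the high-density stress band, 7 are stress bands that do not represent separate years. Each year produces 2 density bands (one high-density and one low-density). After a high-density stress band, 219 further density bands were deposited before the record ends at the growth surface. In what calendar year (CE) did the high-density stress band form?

219 density bands post-date the high-density stress band.
Excluding 7 false density bands: 219 − 7 = 212.
212 density bands at 2 per year is 212 / 2 = 106 years.
Counting back 106 years from 2009 CE places the high-density stress band in 2009 − 106 = 1903 CE.

1903 CE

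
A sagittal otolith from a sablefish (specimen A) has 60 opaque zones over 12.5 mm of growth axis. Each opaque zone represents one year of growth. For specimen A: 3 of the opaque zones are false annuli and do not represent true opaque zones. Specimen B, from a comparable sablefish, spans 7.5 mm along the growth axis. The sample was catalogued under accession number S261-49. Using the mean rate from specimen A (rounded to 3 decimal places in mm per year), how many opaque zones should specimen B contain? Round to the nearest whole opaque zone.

34 opaque zones

Specimen A: after corrections the count is 60 − 3 = 57 opaque zones.
A: Mean rate = 12.5 mm / 57 years ≈ 0.219 mm/yr.
For B, 7.5 / 0.219 = 34.25 years ≈ 34 opaque zones.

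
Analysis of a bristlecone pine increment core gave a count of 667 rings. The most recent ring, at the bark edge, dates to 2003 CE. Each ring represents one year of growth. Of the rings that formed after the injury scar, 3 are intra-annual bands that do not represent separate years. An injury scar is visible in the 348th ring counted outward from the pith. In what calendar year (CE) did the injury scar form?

1687 CE

667 − 348 = 319 rings lie beyond the injury scar toward the bark edge.
Excluding 3 false rings: 319 − 3 = 316.
The ring at the bark edge is 2003 CE, so the injury scar dates to 2003 − 316 = 1687 CE.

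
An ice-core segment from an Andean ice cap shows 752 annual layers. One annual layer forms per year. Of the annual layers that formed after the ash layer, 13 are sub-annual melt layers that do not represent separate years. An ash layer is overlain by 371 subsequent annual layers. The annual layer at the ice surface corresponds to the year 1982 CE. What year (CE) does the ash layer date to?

371 annual layers post-date the ash layer.
Removing the 13 false annual layers leaves 371 − 13 = 358 true annual layers beyond the ash layer.
Counting back 358 years from 1982 CE places the ash layer in 1982 − 358 = 1624 CE.

1624 CE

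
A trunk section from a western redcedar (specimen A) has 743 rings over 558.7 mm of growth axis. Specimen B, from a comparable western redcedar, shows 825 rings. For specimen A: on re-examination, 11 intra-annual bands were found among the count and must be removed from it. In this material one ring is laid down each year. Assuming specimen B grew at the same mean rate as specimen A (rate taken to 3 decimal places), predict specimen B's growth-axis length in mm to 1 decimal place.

629.5 mm

Specimen A: true ring count = 743 − 11 = 732.
A: Mean rate = 558.7 mm / 732 years ≈ 0.763 mm per year.
B's length ≈ 0.763 × 825 = 629.5 mm.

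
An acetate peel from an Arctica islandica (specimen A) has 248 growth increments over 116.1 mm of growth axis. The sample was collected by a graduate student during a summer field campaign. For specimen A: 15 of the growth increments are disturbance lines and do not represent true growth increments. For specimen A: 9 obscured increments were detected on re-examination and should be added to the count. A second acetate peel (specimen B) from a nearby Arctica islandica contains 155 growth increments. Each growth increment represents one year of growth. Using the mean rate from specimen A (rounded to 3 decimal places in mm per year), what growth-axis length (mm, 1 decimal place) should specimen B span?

Specimen A: adjusted count: 248 − 15 + 9 = 242 growth increments.
A: 116.1 mm over 242 years gives 116.1 / 242 ≈ 0.480 mm per year.
For B, 0.480 mm/year × 155 years = 74.4 mm.

74.4 mm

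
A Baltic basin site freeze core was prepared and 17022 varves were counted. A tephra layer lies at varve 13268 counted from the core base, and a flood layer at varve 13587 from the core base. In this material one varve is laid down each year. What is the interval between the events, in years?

319 years

Separation: 13587 − 13268 = 319 varves.
At one varve per year, 319 years elapsed between them.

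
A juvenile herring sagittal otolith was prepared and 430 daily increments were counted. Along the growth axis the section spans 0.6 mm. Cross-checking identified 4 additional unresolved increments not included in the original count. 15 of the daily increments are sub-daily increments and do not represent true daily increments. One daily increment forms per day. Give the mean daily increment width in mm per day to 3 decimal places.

Correcting the raw count gives 430 − 15 + 4 = 419 true daily increments.
Extension rate ≈ 0.6 / 419 = 0.001 mm per day.

0.001 mm per day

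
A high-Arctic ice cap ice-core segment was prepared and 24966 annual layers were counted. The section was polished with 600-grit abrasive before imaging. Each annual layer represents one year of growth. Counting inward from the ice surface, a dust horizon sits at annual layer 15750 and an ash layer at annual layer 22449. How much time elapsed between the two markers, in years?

22449 − 15750 = 6699 annual layers lie between the two events.
At one annual layer per year, 6699 years elapsed between them.

6699 yr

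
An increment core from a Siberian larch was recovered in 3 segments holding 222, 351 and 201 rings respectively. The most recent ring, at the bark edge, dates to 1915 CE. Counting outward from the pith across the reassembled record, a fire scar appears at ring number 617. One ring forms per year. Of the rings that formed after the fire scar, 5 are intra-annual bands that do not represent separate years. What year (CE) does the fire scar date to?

Total rings = 222 + 351 + 201 = 774.
The fire scar sits at ring 617 from the pith, so 774 − 617 = 157 rings formed after it.
Removing the 5 false rings leaves 157 − 5 = 152 true rings beyond the fire scar.
Counting back 152 years from 1915 CE places the fire scar in 1915 − 152 = 1763 CE.

1763 CE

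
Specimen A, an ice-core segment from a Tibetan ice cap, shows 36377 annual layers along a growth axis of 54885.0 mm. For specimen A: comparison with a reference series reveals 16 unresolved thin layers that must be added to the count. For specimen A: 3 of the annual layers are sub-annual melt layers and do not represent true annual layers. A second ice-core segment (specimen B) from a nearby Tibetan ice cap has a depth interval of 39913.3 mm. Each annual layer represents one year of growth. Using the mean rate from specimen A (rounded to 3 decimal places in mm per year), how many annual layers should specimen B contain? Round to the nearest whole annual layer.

26468 annual layers

Specimen A: correcting the raw count gives 36377 − 3 + 16 = 36390 true annual layers.
A: Extension rate ≈ 54885.0 / 36390 = 1.508 mm/yr.
B spans 39913.3 / 1.508 = 26467.71 years ≈ 26468 annual layers.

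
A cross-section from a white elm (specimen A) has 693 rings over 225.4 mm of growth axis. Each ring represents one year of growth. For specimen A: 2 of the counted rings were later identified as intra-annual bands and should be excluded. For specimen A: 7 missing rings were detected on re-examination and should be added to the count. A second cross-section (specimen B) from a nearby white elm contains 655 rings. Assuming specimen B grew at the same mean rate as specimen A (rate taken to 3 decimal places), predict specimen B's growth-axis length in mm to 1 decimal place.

211.6 mm

Specimen A: correcting the raw count gives 693 − 2 + 7 = 698 true rings.
A: Extension rate ≈ 225.4 / 698 = 0.323 mm/yr.
B's length ≈ 0.323 × 655 = 211.6 mm.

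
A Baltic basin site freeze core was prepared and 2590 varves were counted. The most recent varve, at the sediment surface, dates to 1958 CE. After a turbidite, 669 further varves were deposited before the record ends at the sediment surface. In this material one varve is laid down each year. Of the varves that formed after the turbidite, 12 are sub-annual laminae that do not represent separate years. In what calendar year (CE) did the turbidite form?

1301 CE

669 varves formed after the turbidite.
Excluding 12 false varves: 669 − 12 = 657.
The varve at the sediment surface is 1958 CE, so the turbidite dates to 1958 − 657 = 1301 CE.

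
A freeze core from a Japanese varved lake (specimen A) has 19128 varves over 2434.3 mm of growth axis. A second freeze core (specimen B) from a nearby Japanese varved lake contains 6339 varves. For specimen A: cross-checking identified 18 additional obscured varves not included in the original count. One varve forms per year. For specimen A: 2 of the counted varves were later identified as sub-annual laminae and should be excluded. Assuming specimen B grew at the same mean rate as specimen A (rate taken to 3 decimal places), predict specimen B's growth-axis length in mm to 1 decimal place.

805.1 mm

Specimen A: true varve count = 19128 − 2 + 18 = 19144.
A: Extension rate ≈ 2434.3 / 19144 = 0.127 mm/year.
Length of B = 0.127 × 6339 = 805.1 mm.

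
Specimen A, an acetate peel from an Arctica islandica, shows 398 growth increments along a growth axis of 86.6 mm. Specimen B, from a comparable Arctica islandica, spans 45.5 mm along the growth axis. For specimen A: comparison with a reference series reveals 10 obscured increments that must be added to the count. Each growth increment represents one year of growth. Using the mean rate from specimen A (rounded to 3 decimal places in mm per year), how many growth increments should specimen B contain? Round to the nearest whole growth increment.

Specimen A: correcting the raw count gives 398 + 10 = 408 true growth increments.
A: Mean rate = 86.6 mm / 408 years ≈ 0.212 mm/yr.
Specimen B: 45.5 mm / 0.212 mm per year = 214.62 years ≈ 215 growth increments.

215 growth increments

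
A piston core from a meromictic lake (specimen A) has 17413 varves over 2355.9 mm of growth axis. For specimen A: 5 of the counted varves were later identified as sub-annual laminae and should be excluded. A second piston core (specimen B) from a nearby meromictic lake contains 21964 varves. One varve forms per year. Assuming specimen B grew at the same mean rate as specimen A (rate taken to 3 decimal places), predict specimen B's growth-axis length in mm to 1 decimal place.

2965.1 mm

Specimen A: true varve count = 17413 − 5 = 17408.
A: Mean rate = 2355.9 mm / 17408 years ≈ 0.135 mm/yr.
Length of B = 0.135 × 21964 = 2965.1 mm.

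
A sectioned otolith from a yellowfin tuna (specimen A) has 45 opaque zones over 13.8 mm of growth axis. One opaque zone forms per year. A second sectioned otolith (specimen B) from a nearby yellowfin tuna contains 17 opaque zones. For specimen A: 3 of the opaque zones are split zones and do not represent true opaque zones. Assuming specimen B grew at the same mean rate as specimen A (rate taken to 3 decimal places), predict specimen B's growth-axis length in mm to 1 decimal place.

5.6 mm

Specimen A: adjusted count: 45 − 3 = 42 opaque zones.
A: Extension rate ≈ 13.8 / 42 = 0.329 mm/yr.
Length of B = 0.329 × 17 = 5.6 mm.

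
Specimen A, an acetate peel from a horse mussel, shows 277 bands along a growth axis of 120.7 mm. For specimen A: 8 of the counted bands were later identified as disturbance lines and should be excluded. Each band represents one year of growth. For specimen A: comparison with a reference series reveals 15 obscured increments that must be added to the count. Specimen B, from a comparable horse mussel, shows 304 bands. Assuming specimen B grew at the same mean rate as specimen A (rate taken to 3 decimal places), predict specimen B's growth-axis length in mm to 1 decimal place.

129.2 mm

Specimen A: correcting the raw count gives 277 − 8 + 15 = 284 true bands.
A: Mean rate = 120.7 mm / 284 years ≈ 0.425 mm/year.
B's length ≈ 0.425 × 304 = 129.2 mm.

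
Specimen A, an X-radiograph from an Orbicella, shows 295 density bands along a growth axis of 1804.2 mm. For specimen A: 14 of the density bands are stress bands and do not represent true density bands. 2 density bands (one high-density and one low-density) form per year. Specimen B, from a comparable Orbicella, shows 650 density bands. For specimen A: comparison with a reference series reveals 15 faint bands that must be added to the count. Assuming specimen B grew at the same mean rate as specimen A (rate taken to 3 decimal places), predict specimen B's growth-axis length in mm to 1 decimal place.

Specimen A: correcting the raw count gives 295 − 14 + 15 = 296 true density bands.
Specimen A: dividing by 2 density bands per year: 296 / 2 = 148 years.
A: Mean rate = 1804.2 mm / 148 years ≈ 12.191 mm per year.
Specimen B: 650 density bands at 2 per year is 650 / 2 = 325 years. B's length ≈ 12.191 × 325 = 3962.1 mm.

3962.1 mm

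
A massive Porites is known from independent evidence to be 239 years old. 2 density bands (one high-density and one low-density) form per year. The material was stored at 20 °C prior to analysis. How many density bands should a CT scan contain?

With 2 density bands per year, 239 years would produce 239 × 2 = 478 density bands.
So 478 density bands should be present.

478 density bands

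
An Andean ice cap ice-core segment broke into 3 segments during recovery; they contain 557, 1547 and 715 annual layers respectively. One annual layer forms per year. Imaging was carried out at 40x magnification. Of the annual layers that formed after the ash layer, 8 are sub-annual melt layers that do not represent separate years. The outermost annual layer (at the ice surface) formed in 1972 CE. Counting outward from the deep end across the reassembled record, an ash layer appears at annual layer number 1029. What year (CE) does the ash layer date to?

Total annual layers = 557 + 1547 + 715 = 2819.
The ash layer sits at annual layer 1029 from the deep end, so 2819 − 1029 = 1790 annual layers formed after it.
1790 − 8 false = 1782 true annual layers after the ash layer.
The annual layer at the ice surface is 1972 CE, so the ash layer dates to 1972 − 1782 = 190 CE.

190 CE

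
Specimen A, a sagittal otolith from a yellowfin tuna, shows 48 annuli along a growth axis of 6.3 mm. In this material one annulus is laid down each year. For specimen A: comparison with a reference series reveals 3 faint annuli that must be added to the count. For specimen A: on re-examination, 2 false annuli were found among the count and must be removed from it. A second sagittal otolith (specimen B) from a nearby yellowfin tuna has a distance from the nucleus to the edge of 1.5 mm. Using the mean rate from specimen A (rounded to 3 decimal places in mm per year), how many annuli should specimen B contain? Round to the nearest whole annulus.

12 annuli

Specimen A: true annulus count = 48 − 2 + 3 = 49.
A: 6.3 mm over 49 years gives 6.3 / 49 ≈ 0.129 mm/yr.
B spans 1.5 / 0.129 = 11.63 years ≈ 12 annuli.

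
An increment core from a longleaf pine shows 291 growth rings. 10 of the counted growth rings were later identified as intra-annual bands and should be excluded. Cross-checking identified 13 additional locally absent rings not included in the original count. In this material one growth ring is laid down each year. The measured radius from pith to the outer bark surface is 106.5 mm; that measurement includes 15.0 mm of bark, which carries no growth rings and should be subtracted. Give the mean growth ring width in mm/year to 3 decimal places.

0.311 mm/year

True growth ring count = 291 − 10 + 13 = 294.
Net length = 106.5 − 15.0 = 91.5 mm.
91.5 mm over 294 years gives 91.5 / 294 ≈ 0.311 mm/year.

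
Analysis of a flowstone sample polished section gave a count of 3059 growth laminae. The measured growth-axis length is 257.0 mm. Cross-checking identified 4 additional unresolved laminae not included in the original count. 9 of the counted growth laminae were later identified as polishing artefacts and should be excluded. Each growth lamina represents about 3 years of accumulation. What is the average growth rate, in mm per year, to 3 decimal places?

0.028 mm per year

Correcting the raw count gives 3059 − 9 + 4 = 3054 true growth laminae.
Multiplying by 3 years per growth lamina: 3054 × 3 = 9162 years.
257.0 mm over 9162 years gives 257.0 / 9162 ≈ 0.028 mm per year.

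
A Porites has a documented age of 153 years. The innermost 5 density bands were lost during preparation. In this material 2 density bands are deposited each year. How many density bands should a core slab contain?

With 2 density bands per year, 153 years would produce 153 × 2 = 306 density bands.
Subtracting the 5 density bands not captured gives 306 − 5 = 301 density bands in the record.

301 density bands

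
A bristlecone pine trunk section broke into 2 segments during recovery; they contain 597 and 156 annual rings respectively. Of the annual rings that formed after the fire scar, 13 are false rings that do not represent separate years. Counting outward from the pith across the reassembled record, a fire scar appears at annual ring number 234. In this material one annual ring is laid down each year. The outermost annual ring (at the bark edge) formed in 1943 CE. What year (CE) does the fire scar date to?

Total annual rings = 597 + 156 = 753.
Between annual ring 234 and the bark edge there are 753 − 234 = 519 annual rings.
Removing the 13 false annual rings leaves 519 − 13 = 506 true annual rings beyond the fire scar.
1943 − 506 = 1437 CE.

1437 CE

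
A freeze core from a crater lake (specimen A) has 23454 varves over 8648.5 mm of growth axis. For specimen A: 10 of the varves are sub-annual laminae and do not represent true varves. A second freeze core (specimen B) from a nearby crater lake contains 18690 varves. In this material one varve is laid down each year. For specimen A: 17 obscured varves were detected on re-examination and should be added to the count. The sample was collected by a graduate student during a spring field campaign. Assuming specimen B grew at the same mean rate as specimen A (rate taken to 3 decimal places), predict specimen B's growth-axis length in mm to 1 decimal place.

6896.6 mm

Specimen A: true varve count = 23454 − 10 + 17 = 23461.
A: 8648.5 mm over 23461 years gives 8648.5 / 23461 ≈ 0.369 mm per year.
Length of B = 0.369 × 18690 = 6896.6 mm.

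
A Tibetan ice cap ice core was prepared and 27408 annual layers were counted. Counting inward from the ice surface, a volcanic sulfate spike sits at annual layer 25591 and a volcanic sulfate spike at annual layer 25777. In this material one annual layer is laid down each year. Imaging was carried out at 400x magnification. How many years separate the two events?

Separation: 25777 − 25591 = 186 annual layers.
That is 186 years at one annual layer per year.

186 years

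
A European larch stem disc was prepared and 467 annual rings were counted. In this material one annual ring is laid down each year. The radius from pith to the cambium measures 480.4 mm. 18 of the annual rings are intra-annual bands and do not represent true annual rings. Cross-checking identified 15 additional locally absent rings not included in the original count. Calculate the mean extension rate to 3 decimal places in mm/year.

1.035 mm/year

After corrections the count is 467 − 18 + 15 = 464 annual rings.
Extension rate ≈ 480.4 / 464 = 1.035 mm/year.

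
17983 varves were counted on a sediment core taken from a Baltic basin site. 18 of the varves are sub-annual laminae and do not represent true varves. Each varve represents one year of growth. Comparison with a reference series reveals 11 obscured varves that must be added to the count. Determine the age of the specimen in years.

17976 years

True varve count = 17983 − 18 + 11 = 17976.
With a one-to-one varve periodicity this is 17976 years.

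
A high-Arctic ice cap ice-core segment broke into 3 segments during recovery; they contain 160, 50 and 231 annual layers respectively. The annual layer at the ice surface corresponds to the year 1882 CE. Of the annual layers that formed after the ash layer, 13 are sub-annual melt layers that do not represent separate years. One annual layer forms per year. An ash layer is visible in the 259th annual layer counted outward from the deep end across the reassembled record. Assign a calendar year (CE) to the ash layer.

Total annual layers = 160 + 50 + 231 = 441.
441 − 259 = 182 annual layers lie beyond the ash layer toward the ice surface.
182 − 13 false = 169 true annual layers after the ash layer.
Counting back 169 years from 1882 CE places the ash layer in 1882 − 169 = 1713 CE.

1713 CE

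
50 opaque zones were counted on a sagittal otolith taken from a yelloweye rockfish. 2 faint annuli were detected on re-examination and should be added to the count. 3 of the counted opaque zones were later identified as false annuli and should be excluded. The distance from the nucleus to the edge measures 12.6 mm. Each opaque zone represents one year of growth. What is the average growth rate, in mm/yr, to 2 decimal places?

0.26 mm/yr

Adjusted count: 50 − 3 + 2 = 49 opaque zones.
Extension rate ≈ 12.6 / 49 = 0.26 mm/yr.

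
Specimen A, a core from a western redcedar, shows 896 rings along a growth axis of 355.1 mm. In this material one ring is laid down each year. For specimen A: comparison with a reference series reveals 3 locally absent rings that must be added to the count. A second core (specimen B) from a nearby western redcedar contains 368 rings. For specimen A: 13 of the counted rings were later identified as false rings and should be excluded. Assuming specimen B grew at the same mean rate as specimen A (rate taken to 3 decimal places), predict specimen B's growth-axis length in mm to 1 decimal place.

Specimen A: adjusted count: 896 − 13 + 3 = 886 rings.
A: Extension rate ≈ 355.1 / 886 = 0.401 mm per year.
Length of B = 0.401 × 368 = 147.6 mm.

147.6 mm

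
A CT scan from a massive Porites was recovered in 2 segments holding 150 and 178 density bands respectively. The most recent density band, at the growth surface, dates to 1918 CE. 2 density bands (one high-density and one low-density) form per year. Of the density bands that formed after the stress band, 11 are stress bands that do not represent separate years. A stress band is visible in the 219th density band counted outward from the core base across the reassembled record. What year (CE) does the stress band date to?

1869 CE

Total density bands = 150 + 178 = 328.
Between density band 219 and the growth surface there are 328 − 219 = 109 density bands.
Removing the 11 false density bands leaves 109 − 11 = 98 true density bands beyond the stress band.
98 density bands at 2 per year is 98 / 2 = 49 years.
1918 − 49 = 1869 CE.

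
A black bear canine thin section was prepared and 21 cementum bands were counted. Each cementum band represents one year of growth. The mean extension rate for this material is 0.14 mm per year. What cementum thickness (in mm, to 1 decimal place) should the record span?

21 years of growth are recorded.
Predicted length = 0.14 mm/year × 21 years = 2.9 mm.

2.9 mm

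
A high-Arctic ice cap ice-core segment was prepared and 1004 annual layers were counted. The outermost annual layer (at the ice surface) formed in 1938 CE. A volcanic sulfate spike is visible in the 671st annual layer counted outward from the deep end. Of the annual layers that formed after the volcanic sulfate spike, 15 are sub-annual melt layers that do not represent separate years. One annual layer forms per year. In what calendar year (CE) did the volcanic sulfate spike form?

The volcanic sulfate spike sits at annual layer 671 from the deep end, so 1004 − 671 = 333 annual layers formed after it.
333 − 15 false = 318 true annual layers after the volcanic sulfate spike.
The annual layer at the ice surface is 1938 CE, so the volcanic sulfate spike dates to 1938 − 318 = 1620 CE.

1620 CE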